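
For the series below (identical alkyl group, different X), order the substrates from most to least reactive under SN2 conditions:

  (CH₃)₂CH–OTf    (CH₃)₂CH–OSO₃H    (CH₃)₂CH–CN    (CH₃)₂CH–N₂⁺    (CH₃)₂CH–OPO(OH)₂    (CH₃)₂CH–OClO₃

With the same alkyl group throughout, only the leaving group differentiates the rates.
Rank by basicity of the departing species: weakest base leaves most easily.
(CH₃)₂CH–N₂⁺ loses N₂: no meaningful conjugate acid; N₂ departs as an exceptionally stable neutral molecule
(CH₃)₂CH–OTf loses OTf⁻: pKₐ(CF₃SO₃H (triflic acid)) ≈ -14
(CH₃)₂CH–OClO₃ loses ClO₄⁻: pKₐ(HClO₄) ≈ -10
(CH₃)₂CH–OSO₃H loses HSO₄⁻: pKₐ(H₂SO₄) ≈ -3
(CH₃)₂CH–OPO(OH)₂ loses H₂PO₄⁻: pKₐ(H₃PO₄) ≈ 2.1
(CH₃)₂CH–CN loses CN⁻: pKₐ(HCN) ≈ 9.2

(CH₃)₂CH–N₂⁺ > (CH₃)₂CH–OTf > (CH₃)₂CH–OClO₃ > (CH₃)₂CH–OSO₃H > (CH₃)₂CH–OPO(OH)₂ > (CH₃)₂CH–CN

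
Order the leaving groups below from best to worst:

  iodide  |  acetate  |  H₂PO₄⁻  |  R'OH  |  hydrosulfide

iodide > R'OH > H₂PO₄⁻ > acetate > hydrosulfide

Leaving-group ability tracks the stability of the departed species; conjugate-acid pKₐ is the usual yardstick (lower pKₐ → better LG).
iodide: pKₐ(HI) ≈ -10 — large, highly polarisable; very weak base
R'OH: pKₐ(R'OH₂⁺) ≈ -2.4 — neutral; leaves from a protonated ether (an oxonium ion, R–O(H)R'⁺)
H₂PO₄⁻: pKₐ(H₃PO₄) ≈ 2.1
acetate: pKₐ(CH₃COOH) ≈ 4.8 — resonance-stabilised but still a weak base
hydrosulfide: pKₐ(H₂S) ≈ 7 — larger and more polarisable than the oxygen analogue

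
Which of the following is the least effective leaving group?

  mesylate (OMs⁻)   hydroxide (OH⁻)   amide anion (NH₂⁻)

amide anion (NH₂⁻)

A good leaving group is a weak base: the lower the pKₐ of its conjugate acid, the more readily it departs.
mesylate (OMs⁻): pKₐ(CH₃SO₃H (MsOH)) ≈ -1.9
hydroxide (OH⁻): pKₐ(H₂O) ≈ 15.7
amide anion (NH₂⁻): pKₐ(NH₃) ≈ 38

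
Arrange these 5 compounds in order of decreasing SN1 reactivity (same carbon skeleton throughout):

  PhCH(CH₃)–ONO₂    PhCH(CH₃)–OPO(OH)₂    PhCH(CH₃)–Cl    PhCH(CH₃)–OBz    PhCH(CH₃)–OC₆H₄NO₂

PhCH(CH₃)–Cl > PhCH(CH₃)–ONO₂ > PhCH(CH₃)–OPO(OH)₂ > PhCH(CH₃)–OBz > PhCH(CH₃)–OC₆H₄NO₂

Identical carbon frameworks mean the comparison reduces to leaving-group quality.
A good leaving group is a weak base: the lower the pKₐ of its conjugate acid, the more readily it departs.
PhCH(CH₃)–Cl loses Cl⁻: pKₐ(HCl) ≈ -7
PhCH(CH₃)–ONO₂ loses NO₃⁻: pKₐ(HNO₃) ≈ -1.3
PhCH(CH₃)–OPO(OH)₂ loses H₂PO₄⁻: pKₐ(H₃PO₄) ≈ 2.1
PhCH(CH₃)–OBz loses PhCOO⁻: pKₐ(C₆H₅COOH) ≈ 4.2
PhCH(CH₃)–OC₆H₄NO₂ loses p-O₂N–C₆H₄–O⁻: pKₐ(p-nitrophenol) ≈ 7.2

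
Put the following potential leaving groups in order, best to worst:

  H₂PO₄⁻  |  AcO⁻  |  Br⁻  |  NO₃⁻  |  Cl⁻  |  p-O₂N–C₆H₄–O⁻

Br⁻ > Cl⁻ > NO₃⁻ > H₂PO₄⁻ > AcO⁻ > p-O₂N–C₆H₄–O⁻

Rank by basicity of the departing species: weakest base leaves most easily.
Br⁻: pKₐ(HBr) ≈ -9 — weak base; good leaving group
Cl⁻: pKₐ(HCl) ≈ -7 — moderately weak base
NO₃⁻: pKₐ(HNO₃) ≈ -1.3 — resonance-delocalised over three oxygens
H₂PO₄⁻: pKₐ(H₃PO₄) ≈ 2.1 — moderate base; biological leaving group after further activation
AcO⁻: pKₐ(CH₃COOH) ≈ 4.8
p-O₂N–C₆H₄–O⁻: pKₐ(p-nitrophenol) ≈ 7.2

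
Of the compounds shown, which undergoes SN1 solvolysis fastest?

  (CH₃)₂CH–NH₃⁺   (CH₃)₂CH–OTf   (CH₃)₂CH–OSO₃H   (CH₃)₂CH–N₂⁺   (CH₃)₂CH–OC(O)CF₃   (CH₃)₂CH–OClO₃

With the same alkyl group throughout, only the leaving group differentiates the rates.
Leaving-group ability tracks the stability of the departed species; conjugate-acid pKₐ is the usual yardstick (lower pKₐ → better LG).
(CH₃)₂CH–N₂⁺ loses N₂: no meaningful conjugate acid; N₂ departs as an exceptionally stable neutral molecule
(CH₃)₂CH–OTf loses OTf⁻: pKₐ(CF₃SO₃H (triflic acid)) ≈ -14
(CH₃)₂CH–OClO₃ loses ClO₄⁻: pKₐ(HClO₄) ≈ -10
(CH₃)₂CH–OSO₃H loses HSO₄⁻: pKₐ(H₂SO₄) ≈ -3
(CH₃)₂CH–OC(O)CF₃ loses CF₃COO⁻: pKₐ(CF₃COOH) ≈ 0.2
(CH₃)₂CH–NH₃⁺ loses NH₃: pKₐ(NH₄⁺) ≈ 9.2

(CH₃)₂CH–N₂⁺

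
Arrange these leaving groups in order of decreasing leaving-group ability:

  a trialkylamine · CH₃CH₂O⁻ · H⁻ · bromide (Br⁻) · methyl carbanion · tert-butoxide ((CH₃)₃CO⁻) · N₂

The more stable X⁻ (or X) is on its own — i.e. the weaker a base it is — the better a leaving group it makes.
N₂: no meaningful conjugate acid; N₂ departs as an exceptionally stable neutral molecule
bromide (Br⁻): pKₐ(HBr) ≈ -9
a trialkylamine: pKₐ(R'₃NH⁺) ≈ 10.7
CH₃CH₂O⁻: pKₐ(CH₃CH₂OH) ≈ 16
tert-butoxide ((CH₃)₃CO⁻): pKₐ(t-BuOH) ≈ 18
H⁻: pKₐ(H₂) ≈ 36
methyl carbanion: pKₐ(CH₄) ≈ 48

N₂ > bromide (Br⁻) > a trialkylamine > CH₃CH₂O⁻ > tert-butoxide ((CH₃)₃CO⁻) > H⁻ > methyl carbanion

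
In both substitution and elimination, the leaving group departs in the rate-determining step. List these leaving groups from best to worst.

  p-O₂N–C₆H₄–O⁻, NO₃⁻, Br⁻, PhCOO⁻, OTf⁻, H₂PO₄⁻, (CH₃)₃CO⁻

OTf⁻ > Br⁻ > NO₃⁻ > H₂PO₄⁻ > PhCOO⁻ > p-O₂N–C₆H₄–O⁻ > (CH₃)₃CO⁻

A good leaving group is a weak base: the lower the pKₐ of its conjugate acid, the more readily it departs.
OTf⁻: pKₐ(CF₃SO₃H (triflic acid)) ≈ -14 — charge spread over three oxygens and a CF₃ group; the premier leaving group in synthesis
Br⁻: pKₐ(HBr) ≈ -9
NO₃⁻: pKₐ(HNO₃) ≈ -1.3
H₂PO₄⁻: pKₐ(H₃PO₄) ≈ 2.1 — moderate base; biological leaving group after further activation
PhCOO⁻: pKₐ(C₆H₅COOH) ≈ 4.2 — aryl carboxylate
p-O₂N–C₆H₄–O⁻: pKₐ(p-nitrophenol) ≈ 7.2
(CH₃)₃CO⁻: pKₐ(t-BuOH) ≈ 18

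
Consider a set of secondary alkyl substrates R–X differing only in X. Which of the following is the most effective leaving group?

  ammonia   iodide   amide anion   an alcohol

Rank by basicity of the departing species: weakest base leaves most easily.
iodide: pKₐ(HI) ≈ -10
an alcohol: pKₐ(R'OH₂⁺) ≈ -2.4
ammonia: pKₐ(NH₄⁺) ≈ 9.2
amide anion: pKₐ(NH₃) ≈ 38

iodide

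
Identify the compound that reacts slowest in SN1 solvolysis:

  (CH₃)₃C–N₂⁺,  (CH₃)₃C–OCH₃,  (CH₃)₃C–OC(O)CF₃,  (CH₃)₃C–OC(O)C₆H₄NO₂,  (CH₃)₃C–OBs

(CH₃)₃C–OCH₃

Same R in every case — rank the leaving groups.
Leaving-group ability tracks the stability of the departed species; conjugate-acid pKₐ is the usual yardstick (lower pKₐ → better LG).
(CH₃)₃C–N₂⁺ loses N₂: no meaningful conjugate acid; N₂ departs as an exceptionally stable neutral molecule
(CH₃)₃C–OBs loses OBs⁻: pKₐ(p-BrC₆H₄SO₃H) ≈ -2.8
(CH₃)₃C–OC(O)CF₃ loses CF₃COO⁻: pKₐ(CF₃COOH) ≈ 0.2
(CH₃)₃C–OC(O)C₆H₄NO₂ loses p-O₂N–C₆H₄–COO⁻: pKₐ(p-nitrobenzoic acid) ≈ 3.4
(CH₃)₃C–OCH₃ loses CH₃O⁻: pKₐ(CH₃OH) ≈ 15.5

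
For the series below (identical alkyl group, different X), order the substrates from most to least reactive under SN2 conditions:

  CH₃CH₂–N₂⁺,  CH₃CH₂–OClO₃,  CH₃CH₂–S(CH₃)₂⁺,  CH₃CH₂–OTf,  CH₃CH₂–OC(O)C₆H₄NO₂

CH₃CH₂–N₂⁺ > CH₃CH₂–OTf > CH₃CH₂–OClO₃ > CH₃CH₂–S(CH₃)₂⁺ > CH₃CH₂–OC(O)C₆H₄NO₂

With the same alkyl group throughout, only the leaving group differentiates the rates.
Rank by basicity of the departing species: weakest base leaves most easily.
CH₃CH₂–N₂⁺ loses N₂: no meaningful conjugate acid; N₂ departs as an exceptionally stable neutral molecule
CH₃CH₂–OTf loses OTf⁻: pKₐ(CF₃SO₃H (triflic acid)) ≈ -14
CH₃CH₂–OClO₃ loses ClO₄⁻: pKₐ(HClO₄) ≈ -10
CH₃CH₂–S(CH₃)₂⁺ loses SR'₂: pKₐ(R'₂SH⁺) ≈ -7
CH₃CH₂–OC(O)C₆H₄NO₂ loses p-O₂N–C₆H₄–COO⁻: pKₐ(p-nitrobenzoic acid) ≈ 3.4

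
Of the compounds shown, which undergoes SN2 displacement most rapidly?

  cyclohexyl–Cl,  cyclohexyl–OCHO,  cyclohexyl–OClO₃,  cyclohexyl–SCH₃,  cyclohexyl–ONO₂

Same R in every case — rank the leaving groups.
Rank by basicity of the departing species: weakest base leaves most easily.
cyclohexyl–OClO₃ loses ClO₄⁻: pKₐ(HClO₄) ≈ -10
cyclohexyl–Cl loses Cl⁻: pKₐ(HCl) ≈ -7
cyclohexyl–ONO₂ loses NO₃⁻: pKₐ(HNO₃) ≈ -1.3
cyclohexyl–OCHO loses HCOO⁻: pKₐ(HCOOH) ≈ 3.8
cyclohexyl–SCH₃ loses RS⁻: pKₐ(RSH (a thiol)) ≈ 10.5

cyclohexyl–OClO₃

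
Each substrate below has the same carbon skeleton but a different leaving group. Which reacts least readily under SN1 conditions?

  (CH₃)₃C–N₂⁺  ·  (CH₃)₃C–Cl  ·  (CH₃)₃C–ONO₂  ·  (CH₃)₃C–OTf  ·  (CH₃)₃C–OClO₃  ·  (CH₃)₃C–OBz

The skeletons are identical, so relative rate is governed entirely by leaving-group ability.
The more stable X⁻ (or X) is on its own — i.e. the weaker a base it is — the better a leaving group it makes.
(CH₃)₃C–N₂⁺ loses N₂: no meaningful conjugate acid; N₂ departs as an exceptionally stable neutral molecule
(CH₃)₃C–OTf loses OTf⁻: pKₐ(CF₃SO₃H (triflic acid)) ≈ -14
(CH₃)₃C–OClO₃ loses ClO₄⁻: pKₐ(HClO₄) ≈ -10
(CH₃)₃C–Cl loses Cl⁻: pKₐ(HCl) ≈ -7
(CH₃)₃C–ONO₂ loses NO₃⁻: pKₐ(HNO₃) ≈ -1.3
(CH₃)₃C–OBz loses PhCOO⁻: pKₐ(C₆H₅COOH) ≈ 4.2

(CH₃)₃C–OBz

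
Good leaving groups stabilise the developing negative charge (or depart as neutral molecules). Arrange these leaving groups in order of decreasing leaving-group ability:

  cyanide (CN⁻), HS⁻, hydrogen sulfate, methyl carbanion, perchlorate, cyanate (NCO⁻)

Leaving-group ability tracks the stability of the departed species; conjugate-acid pKₐ is the usual yardstick (lower pKₐ → better LG).
perchlorate: pKₐ(HClO₄) ≈ -10
hydrogen sulfate: pKₐ(H₂SO₄) ≈ -3
cyanate (NCO⁻): pKₐ(HOCN) ≈ 3.5
HS⁻: pKₐ(H₂S) ≈ 7
cyanide (CN⁻): pKₐ(HCN) ≈ 9.2
methyl carbanion: pKₐ(CH₄) ≈ 48

perchlorate > hydrogen sulfate > cyanate (NCO⁻) > HS⁻ > cyanide (CN⁻) > methyl carbanion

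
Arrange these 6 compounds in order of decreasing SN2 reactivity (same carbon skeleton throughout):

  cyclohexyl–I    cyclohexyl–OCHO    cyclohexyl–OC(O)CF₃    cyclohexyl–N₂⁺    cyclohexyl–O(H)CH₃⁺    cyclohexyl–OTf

Same R in every case — rank the leaving groups.
Leaving-group ability tracks the stability of the departed species; conjugate-acid pKₐ is the usual yardstick (lower pKₐ → better LG).
cyclohexyl–N₂⁺ loses N₂: no meaningful conjugate acid; N₂ departs as an exceptionally stable neutral molecule
cyclohexyl–OTf loses OTf⁻: pKₐ(CF₃SO₃H (triflic acid)) ≈ -14
cyclohexyl–I loses I⁻: pKₐ(HI) ≈ -10
cyclohexyl–O(H)CH₃⁺ loses R'OH: pKₐ(R'OH₂⁺) ≈ -2.4
cyclohexyl–OC(O)CF₃ loses CF₃COO⁻: pKₐ(CF₃COOH) ≈ 0.2
cyclohexyl–OCHO loses HCOO⁻: pKₐ(HCOOH) ≈ 3.8

cyclohexyl–N₂⁺ > cyclohexyl–OTf > cyclohexyl–I > cyclohexyl–O(H)CH₃⁺ > cyclohexyl–OC(O)CF₃ > cyclohexyl–OCHO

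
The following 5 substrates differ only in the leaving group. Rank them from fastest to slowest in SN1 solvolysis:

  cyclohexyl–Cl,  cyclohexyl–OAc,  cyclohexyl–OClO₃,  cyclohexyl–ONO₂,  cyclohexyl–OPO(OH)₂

cyclohexyl–OClO₃ > cyclohexyl–Cl > cyclohexyl–ONO₂ > cyclohexyl–OPO(OH)₂ > cyclohexyl–OAc

With the same alkyl group throughout, only the leaving group differentiates the rates.
A good leaving group is a weak base: the lower the pKₐ of its conjugate acid, the more readily it departs.
cyclohexyl–OClO₃ loses ClO₄⁻: pKₐ(HClO₄) ≈ -10
cyclohexyl–Cl loses Cl⁻: pKₐ(HCl) ≈ -7
cyclohexyl–ONO₂ loses NO₃⁻: pKₐ(HNO₃) ≈ -1.3
cyclohexyl–OPO(OH)₂ loses H₂PO₄⁻: pKₐ(H₃PO₄) ≈ 2.1
cyclohexyl–OAc loses AcO⁻: pKₐ(CH₃COOH) ≈ 4.8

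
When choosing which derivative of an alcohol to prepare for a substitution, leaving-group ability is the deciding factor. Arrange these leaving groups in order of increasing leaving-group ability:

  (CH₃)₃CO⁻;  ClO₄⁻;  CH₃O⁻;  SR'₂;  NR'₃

A good leaving group is a weak base: the lower the pKₐ of its conjugate acid, the more readily it departs.
ClO₄⁻: pKₐ(HClO₄) ≈ -10
SR'₂: pKₐ(R'₂SH⁺) ≈ -7 — neutral; leaves from a sulfonium salt (R–SR'₂⁺)
NR'₃: pKₐ(R'₃NH⁺) ≈ 10.7 — neutral but still a fairly strong base; Hofmann-elimination LG
CH₃O⁻: pKₐ(CH₃OH) ≈ 15.5 — strong base; alkoxides do not leave unassisted
(CH₃)₃CO⁻: pKₐ(t-BuOH) ≈ 18 — bulky, strongly basic alkoxide
Reversing gives the worst-to-best order requested.

(CH₃)₃CO⁻ < CH₃O⁻ < NR'₃ < SR'₂ < ClO₄⁻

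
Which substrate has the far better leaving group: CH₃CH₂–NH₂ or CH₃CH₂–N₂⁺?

From CH₃CH₂–NH₂ the departing group would be NH₂⁻ (pKₐ(NH₃) ≈ 38). Extremely strong base; never a leaving group.
From CH₃CH₂–N₂⁺ the leaving group is N₂ (no meaningful conjugate acid; N₂ departs as an exceptionally stable neutral molecule).
(In practice CH₃CH₂–N₂⁺ is made from CH₃CH₂–NH₂ by diazotisation (NaNO₂ / HCl, 0 °C), generating a diazonium salt that expels N₂.)

CH₃CH₂–N₂⁺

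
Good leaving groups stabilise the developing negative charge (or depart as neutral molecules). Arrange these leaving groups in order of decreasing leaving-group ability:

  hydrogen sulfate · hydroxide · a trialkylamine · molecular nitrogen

Rank by basicity of the departing species: weakest base leaves most easily.
molecular nitrogen: no meaningful conjugate acid; N₂ departs as an exceptionally stable neutral molecule
hydrogen sulfate: pKₐ(H₂SO₄) ≈ -3 — conjugate base of a strong mineral acid
a trialkylamine: pKₐ(R'₃NH⁺) ≈ 10.7
hydroxide: pKₐ(H₂O) ≈ 15.7

molecular nitrogen > hydrogen sulfate > a trialkylamine > hydroxide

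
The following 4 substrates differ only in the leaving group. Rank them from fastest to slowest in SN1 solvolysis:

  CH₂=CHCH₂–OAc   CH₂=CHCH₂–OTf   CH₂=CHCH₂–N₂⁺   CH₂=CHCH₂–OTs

CH₂=CHCH₂–N₂⁺ > CH₂=CHCH₂–OTf > CH₂=CHCH₂–OTs > CH₂=CHCH₂–OAc

With the same alkyl group throughout, only the leaving group differentiates the rates.
A good leaving group is a weak base: the lower the pKₐ of its conjugate acid, the more readily it departs.
CH₂=CHCH₂–N₂⁺ loses N₂: no meaningful conjugate acid; N₂ departs as an exceptionally stable neutral molecule
CH₂=CHCH₂–OTf loses OTf⁻: pKₐ(CF₃SO₃H (triflic acid)) ≈ -14
CH₂=CHCH₂–OTs loses OTs⁻: pKₐ(p-CH₃C₆H₄SO₃H (TsOH)) ≈ -2.8
CH₂=CHCH₂–OAc loses AcO⁻: pKₐ(CH₃COOH) ≈ 4.8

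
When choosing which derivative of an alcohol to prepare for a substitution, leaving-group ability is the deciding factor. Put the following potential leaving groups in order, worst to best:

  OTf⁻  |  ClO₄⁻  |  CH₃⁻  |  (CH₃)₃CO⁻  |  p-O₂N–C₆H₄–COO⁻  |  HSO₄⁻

CH₃⁻ < (CH₃)₃CO⁻ < p-O₂N–C₆H₄–COO⁻ < HSO₄⁻ < ClO₄⁻ < OTf⁻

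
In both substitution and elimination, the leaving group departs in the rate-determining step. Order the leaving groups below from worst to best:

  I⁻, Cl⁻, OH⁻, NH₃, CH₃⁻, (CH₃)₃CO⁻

CH₃⁻ < (CH₃)₃CO⁻ < OH⁻ < NH₃ < Cl⁻ < I⁻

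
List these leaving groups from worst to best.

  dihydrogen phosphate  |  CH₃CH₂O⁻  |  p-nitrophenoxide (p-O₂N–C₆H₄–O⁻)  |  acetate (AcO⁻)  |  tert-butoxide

The more stable X⁻ (or X) is on its own — i.e. the weaker a base it is — the better a leaving group it makes.
dihydrogen phosphate: pKₐ(H₃PO₄) ≈ 2.1
acetate (AcO⁻): pKₐ(CH₃COOH) ≈ 4.8
p-nitrophenoxide (p-O₂N–C₆H₄–O⁻): pKₐ(p-nitrophenol) ≈ 7.2
CH₃CH₂O⁻: pKₐ(CH₃CH₂OH) ≈ 16
tert-butoxide: pKₐ(t-BuOH) ≈ 18
Reversing gives the worst-to-best order requested.

tert-butoxide < CH₃CH₂O⁻ < p-nitrophenoxide (p-O₂N–C₆H₄–O⁻) < acetate (AcO⁻) < dihydrogen phosphate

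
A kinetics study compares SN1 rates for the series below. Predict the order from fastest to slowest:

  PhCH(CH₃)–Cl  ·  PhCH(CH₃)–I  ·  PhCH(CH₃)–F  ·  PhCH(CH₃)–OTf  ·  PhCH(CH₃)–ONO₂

Same R in every case — rank the leaving groups.
Leaving-group ability tracks the stability of the departed species; conjugate-acid pKₐ is the usual yardstick (lower pKₐ → better LG).
PhCH(CH₃)–OTf loses OTf⁻: pKₐ(CF₃SO₃H (triflic acid)) ≈ -14
PhCH(CH₃)–I loses I⁻: pKₐ(HI) ≈ -10
PhCH(CH₃)–Cl loses Cl⁻: pKₐ(HCl) ≈ -7
PhCH(CH₃)–ONO₂ loses NO₃⁻: pKₐ(HNO₃) ≈ -1.3
PhCH(CH₃)–F loses F⁻: pKₐ(HF) ≈ 3.2

PhCH(CH₃)–OTf > PhCH(CH₃)–I > PhCH(CH₃)–Cl > PhCH(CH₃)–ONO₂ > PhCH(CH₃)–F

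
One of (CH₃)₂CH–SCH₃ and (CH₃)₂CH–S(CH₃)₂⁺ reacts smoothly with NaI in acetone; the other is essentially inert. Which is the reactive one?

From (CH₃)₂CH–SCH₃ the departing group would be RS⁻ (pKₐ(RSH (a thiol)) ≈ 10.5). Moderately basic; rarely leaves without activation.
From (CH₃)₂CH–S(CH₃)₂⁺ the leaving group is SR'₂ (pKₐ(R'₂SH⁺) ≈ -7). Neutral; leaves from a sulfonium salt (R–SR'₂⁺).
(In practice (CH₃)₂CH–S(CH₃)₂⁺ is made from (CH₃)₂CH–SCH₃ by S-methylation with CH₃I, allowing neutral dimethyl sulfide, rather than methanethiolate, to depart.)

(CH₃)₂CH–S(CH₃)₂⁺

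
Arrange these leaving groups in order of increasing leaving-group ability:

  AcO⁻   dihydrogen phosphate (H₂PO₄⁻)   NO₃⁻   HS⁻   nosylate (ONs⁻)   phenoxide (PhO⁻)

phenoxide (PhO⁻) < HS⁻ < AcO⁻ < dihydrogen phosphate (H₂PO₄⁻) < NO₃⁻ < nosylate (ONs⁻)

The more stable X⁻ (or X) is on its own — i.e. the weaker a base it is — the better a leaving group it makes.
nosylate (ONs⁻): pKₐ(p-O₂NC₆H₄SO₃H) ≈ -3.5 — p-nitro group further stabilises the sulfonate
NO₃⁻: pKₐ(HNO₃) ≈ -1.3 — resonance-delocalised over three oxygens
dihydrogen phosphate (H₂PO₄⁻): pKₐ(H₃PO₄) ≈ 2.1 — moderate base; biological leaving group after further activation
AcO⁻: pKₐ(CH₃COOH) ≈ 4.8 — resonance-stabilised but still a weak base
HS⁻: pKₐ(H₂S) ≈ 7 — larger and more polarisable than the oxygen analogue
phenoxide (PhO⁻): pKₐ(C₆H₅OH (phenol)) ≈ 10 — resonance into the ring helps, but still a poor LG
Reversing gives the worst-to-best order requested.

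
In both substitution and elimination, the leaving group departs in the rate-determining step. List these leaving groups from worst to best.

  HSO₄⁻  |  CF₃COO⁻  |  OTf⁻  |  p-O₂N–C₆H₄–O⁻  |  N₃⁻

OTf⁻: pKₐ(CF₃SO₃H (triflic acid)) ≈ -14 — charge spread over three oxygens and a CF₃ group; the premier leaving group in synthesis
HSO₄⁻: pKₐ(H₂SO₄) ≈ -3
CF₃COO⁻: pKₐ(CF₃COOH) ≈ 0.2 — strongly electron-withdrawing CF₃ stabilises the carboxylate
N₃⁻: pKₐ(HN₃) ≈ 4.7
p-O₂N–C₆H₄–O⁻: pKₐ(p-nitrophenol) ≈ 7.2
The question asks for worst first, so the sequence is read in increasing leaving-group ability.

p-O₂N–C₆H₄–O⁻ < N₃⁻ < CF₃COO⁻ < HSO₄⁻ < OTf⁻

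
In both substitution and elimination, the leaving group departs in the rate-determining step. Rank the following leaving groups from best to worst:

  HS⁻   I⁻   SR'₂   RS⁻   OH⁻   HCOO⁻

I⁻: pKₐ(HI) ≈ -10
SR'₂: pKₐ(R'₂SH⁺) ≈ -7
HCOO⁻: pKₐ(HCOOH) ≈ 3.8
HS⁻: pKₐ(H₂S) ≈ 7
RS⁻: pKₐ(RSH (a thiol)) ≈ 10.5
OH⁻: pKₐ(H₂O) ≈ 15.7

I⁻ > SR'₂ > HCOO⁻ > HS⁻ > RS⁻ > OH⁻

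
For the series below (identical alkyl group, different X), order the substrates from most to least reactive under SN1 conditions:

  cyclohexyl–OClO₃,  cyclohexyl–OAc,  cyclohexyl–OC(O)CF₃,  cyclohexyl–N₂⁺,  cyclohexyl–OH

Same R in every case — rank the leaving groups.
Leaving-group ability tracks the stability of the departed species; conjugate-acid pKₐ is the usual yardstick (lower pKₐ → better LG).
cyclohexyl–N₂⁺ loses N₂: no meaningful conjugate acid; N₂ departs as an exceptionally stable neutral molecule
cyclohexyl–OClO₃ loses ClO₄⁻: pKₐ(HClO₄) ≈ -10
cyclohexyl–OC(O)CF₃ loses CF₃COO⁻: pKₐ(CF₃COOH) ≈ 0.2
cyclohexyl–OAc loses AcO⁻: pKₐ(CH₃COOH) ≈ 4.8
cyclohexyl–OH loses OH⁻: pKₐ(H₂O) ≈ 15.7

cyclohexyl–N₂⁺ > cyclohexyl–OClO₃ > cyclohexyl–OC(O)CF₃ > cyclohexyl–OAc > cyclohexyl–OH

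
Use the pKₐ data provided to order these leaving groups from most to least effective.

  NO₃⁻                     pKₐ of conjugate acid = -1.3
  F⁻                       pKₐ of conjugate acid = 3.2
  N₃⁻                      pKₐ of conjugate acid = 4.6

NO₃⁻ > F⁻ > N₃⁻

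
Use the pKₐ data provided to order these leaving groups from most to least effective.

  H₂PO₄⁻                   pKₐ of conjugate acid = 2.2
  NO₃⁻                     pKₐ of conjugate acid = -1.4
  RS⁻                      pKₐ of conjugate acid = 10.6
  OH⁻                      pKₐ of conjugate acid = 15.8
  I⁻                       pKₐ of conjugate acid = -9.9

I⁻ > NO₃⁻ > H₂PO₄⁻ > RS⁻ > OH⁻

Lower conjugate-acid pKₐ ⇒ weaker base ⇒ better leaving group.
Sorting by the given values: I⁻ (-9.9), NO₃⁻ (-1.4), H₂PO₄⁻ (2.2), RS⁻ (10.6), OH⁻ (15.8).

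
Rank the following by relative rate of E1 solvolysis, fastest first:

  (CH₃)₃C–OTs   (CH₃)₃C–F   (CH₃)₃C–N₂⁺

(CH₃)₃C–N₂⁺ > (CH₃)₃C–OTs > (CH₃)₃C–F

The skeletons are identical, so relative rate is governed entirely by leaving-group ability.
Rank by basicity of the departing species: weakest base leaves most easily.
(CH₃)₃C–N₂⁺ loses N₂: no meaningful conjugate acid; N₂ departs as an exceptionally stable neutral molecule
(CH₃)₃C–OTs loses OTs⁻: pKₐ(p-CH₃C₆H₄SO₃H (TsOH)) ≈ -2.8
(CH₃)₃C–F loses F⁻: pKₐ(HF) ≈ 3.2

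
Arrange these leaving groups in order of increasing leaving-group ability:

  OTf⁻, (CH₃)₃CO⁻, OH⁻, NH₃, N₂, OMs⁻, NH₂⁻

NH₂⁻ < (CH₃)₃CO⁻ < OH⁻ < NH₃ < OMs⁻ < OTf⁻ < N₂

N₂: no meaningful conjugate acid; N₂ departs as an exceptionally stable neutral molecule
OTf⁻: pKₐ(CF₃SO₃H (triflic acid)) ≈ -14
OMs⁻: pKₐ(CH₃SO₃H (MsOH)) ≈ -1.9
NH₃: pKₐ(NH₄⁺) ≈ 9.2
OH⁻: pKₐ(H₂O) ≈ 15.7
(CH₃)₃CO⁻: pKₐ(t-BuOH) ≈ 18
NH₂⁻: pKₐ(NH₃) ≈ 38
Listed from poorest to best leaving group as asked.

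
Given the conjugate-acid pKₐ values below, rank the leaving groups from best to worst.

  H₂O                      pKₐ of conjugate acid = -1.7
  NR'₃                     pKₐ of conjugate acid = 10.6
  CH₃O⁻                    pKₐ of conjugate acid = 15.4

Lower conjugate-acid pKₐ ⇒ weaker base ⇒ better leaving group.
Sorting by the given values: H₂O (-1.7), NR'₃ (10.6), CH₃O⁻ (15.4).

H₂O > NR'₃ > CH₃O⁻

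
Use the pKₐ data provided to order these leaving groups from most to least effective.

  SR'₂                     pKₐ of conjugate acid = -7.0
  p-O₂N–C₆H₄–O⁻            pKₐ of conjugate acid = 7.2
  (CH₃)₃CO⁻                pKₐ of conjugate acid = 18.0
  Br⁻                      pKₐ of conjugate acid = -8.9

Br⁻ > SR'₂ > p-O₂N–C₆H₄–O⁻ > (CH₃)₃CO⁻

Lower conjugate-acid pKₐ ⇒ weaker base ⇒ better leaving group.
Sorting by the given values: Br⁻ (-8.9), SR'₂ (-7.0), p-O₂N–C₆H₄–O⁻ (7.2), (CH₃)₃CO⁻ (18.0).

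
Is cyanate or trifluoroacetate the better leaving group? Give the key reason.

trifluoroacetate

trifluoroacetate is the better leaving group.
pKₐ(CF₃COOH) ≈ 0.2 versus pKₐ(HOCN) ≈ 3.5: trifluoroacetate is the much weaker base.
Strongly electron-withdrawing CF₃ stabilises the carboxylate.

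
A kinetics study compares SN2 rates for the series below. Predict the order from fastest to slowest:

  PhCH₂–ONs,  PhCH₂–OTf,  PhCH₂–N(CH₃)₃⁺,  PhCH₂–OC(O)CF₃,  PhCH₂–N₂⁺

With the same alkyl group throughout, only the leaving group differentiates the rates.
A good leaving group is a weak base: the lower the pKₐ of its conjugate acid, the more readily it departs.
PhCH₂–N₂⁺ loses N₂: no meaningful conjugate acid; N₂ departs as an exceptionally stable neutral molecule
PhCH₂–OTf loses OTf⁻: pKₐ(CF₃SO₃H (triflic acid)) ≈ -14
PhCH₂–ONs loses ONs⁻: pKₐ(p-O₂NC₆H₄SO₃H) ≈ -3.5
PhCH₂–OC(O)CF₃ loses CF₃COO⁻: pKₐ(CF₃COOH) ≈ 0.2
PhCH₂–N(CH₃)₃⁺ loses NR'₃: pKₐ(R'₃NH⁺) ≈ 10.7

PhCH₂–N₂⁺ > PhCH₂–OTf > PhCH₂–ONs > PhCH₂–OC(O)CF₃ > PhCH₂–N(CH₃)₃⁺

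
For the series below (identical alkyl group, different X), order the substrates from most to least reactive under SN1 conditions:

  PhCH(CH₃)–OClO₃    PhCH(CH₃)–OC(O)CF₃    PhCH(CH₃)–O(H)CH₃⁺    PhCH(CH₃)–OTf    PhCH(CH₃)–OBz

The skeletons are identical, so relative rate is governed entirely by leaving-group ability.
Leaving-group ability tracks the stability of the departed species; conjugate-acid pKₐ is the usual yardstick (lower pKₐ → better LG).
PhCH(CH₃)–OTf loses OTf⁻: pKₐ(CF₃SO₃H (triflic acid)) ≈ -14
PhCH(CH₃)–OClO₃ loses ClO₄⁻: pKₐ(HClO₄) ≈ -10
PhCH(CH₃)–O(H)CH₃⁺ loses R'OH: pKₐ(R'OH₂⁺) ≈ -2.4
PhCH(CH₃)–OC(O)CF₃ loses CF₃COO⁻: pKₐ(CF₃COOH) ≈ 0.2
PhCH(CH₃)–OBz loses PhCOO⁻: pKₐ(C₆H₅COOH) ≈ 4.2

PhCH(CH₃)–OTf > PhCH(CH₃)–OClO₃ > PhCH(CH₃)–O(H)CH₃⁺ > PhCH(CH₃)–OC(O)CF₃ > PhCH(CH₃)–OBz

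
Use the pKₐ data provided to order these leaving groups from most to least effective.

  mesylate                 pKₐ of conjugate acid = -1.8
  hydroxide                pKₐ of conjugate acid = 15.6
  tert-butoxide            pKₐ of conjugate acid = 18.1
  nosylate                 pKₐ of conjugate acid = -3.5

Lower conjugate-acid pKₐ ⇒ weaker base ⇒ better leaving group.
Sorting by the given values: nosylate (-3.5), mesylate (-1.8), hydroxide (15.6), tert-butoxide (18.1).

nosylate > mesylate > hydroxide > tert-butoxide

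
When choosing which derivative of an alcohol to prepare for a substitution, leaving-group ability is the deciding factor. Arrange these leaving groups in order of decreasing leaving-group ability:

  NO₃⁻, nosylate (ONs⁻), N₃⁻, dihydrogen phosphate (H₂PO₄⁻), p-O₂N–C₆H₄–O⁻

Rank by basicity of the departing species: weakest base leaves most easily.
nosylate (ONs⁻): pKₐ(p-O₂NC₆H₄SO₃H) ≈ -3.5
NO₃⁻: pKₐ(HNO₃) ≈ -1.3
dihydrogen phosphate (H₂PO₄⁻): pKₐ(H₃PO₄) ≈ 2.1
N₃⁻: pKₐ(HN₃) ≈ 4.7
p-O₂N–C₆H₄–O⁻: pKₐ(p-nitrophenol) ≈ 7.2

nosylate (ONs⁻) > NO₃⁻ > dihydrogen phosphate (H₂PO₄⁻) > N₃⁻ > p-O₂N–C₆H₄–O⁻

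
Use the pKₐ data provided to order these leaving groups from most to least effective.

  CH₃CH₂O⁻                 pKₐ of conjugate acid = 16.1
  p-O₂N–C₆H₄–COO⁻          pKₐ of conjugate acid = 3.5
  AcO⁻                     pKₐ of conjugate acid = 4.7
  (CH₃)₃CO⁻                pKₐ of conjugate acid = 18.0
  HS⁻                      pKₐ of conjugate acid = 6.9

p-O₂N–C₆H₄–COO⁻ > AcO⁻ > HS⁻ > CH₃CH₂O⁻ > (CH₃)₃CO⁻

Lower conjugate-acid pKₐ ⇒ weaker base ⇒ better leaving group.
Sorting by the given values: p-O₂N–C₆H₄–COO⁻ (3.5), AcO⁻ (4.7), HS⁻ (6.9), CH₃CH₂O⁻ (16.1), (CH₃)₃CO⁻ (18.0).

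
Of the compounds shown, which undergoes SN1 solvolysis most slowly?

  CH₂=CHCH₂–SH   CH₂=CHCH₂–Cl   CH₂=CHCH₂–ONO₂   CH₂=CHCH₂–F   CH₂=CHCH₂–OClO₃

With the same alkyl group throughout, only the leaving group differentiates the rates.
The more stable X⁻ (or X) is on its own — i.e. the weaker a base it is — the better a leaving group it makes.
CH₂=CHCH₂–OClO₃ loses ClO₄⁻: pKₐ(HClO₄) ≈ -10
CH₂=CHCH₂–Cl loses Cl⁻: pKₐ(HCl) ≈ -7
CH₂=CHCH₂–ONO₂ loses NO₃⁻: pKₐ(HNO₃) ≈ -1.3
CH₂=CHCH₂–F loses F⁻: pKₐ(HF) ≈ 3.2
CH₂=CHCH₂–SH loses HS⁻: pKₐ(H₂S) ≈ 7

CH₂=CHCH₂–SH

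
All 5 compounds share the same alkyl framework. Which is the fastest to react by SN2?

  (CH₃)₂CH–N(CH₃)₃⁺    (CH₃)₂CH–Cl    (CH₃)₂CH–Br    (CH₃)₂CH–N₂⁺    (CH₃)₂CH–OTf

Identical carbon frameworks mean the comparison reduces to leaving-group quality.
Rank by basicity of the departing species: weakest base leaves most easily.
(CH₃)₂CH–N₂⁺ loses N₂: no meaningful conjugate acid; N₂ departs as an exceptionally stable neutral molecule
(CH₃)₂CH–OTf loses OTf⁻: pKₐ(CF₃SO₃H (triflic acid)) ≈ -14
(CH₃)₂CH–Br loses Br⁻: pKₐ(HBr) ≈ -9
(CH₃)₂CH–Cl loses Cl⁻: pKₐ(HCl) ≈ -7
(CH₃)₂CH–N(CH₃)₃⁺ loses NR'₃: pKₐ(R'₃NH⁺) ≈ 10.7

(CH₃)₂CH–N₂⁺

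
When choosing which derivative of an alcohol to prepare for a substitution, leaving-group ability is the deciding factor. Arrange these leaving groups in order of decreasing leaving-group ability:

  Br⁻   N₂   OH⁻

Leaving-group ability tracks the stability of the departed species; conjugate-acid pKₐ is the usual yardstick (lower pKₐ → better LG).
N₂: no meaningful conjugate acid; N₂ departs as an exceptionally stable neutral molecule
Br⁻: pKₐ(HBr) ≈ -9
OH⁻: pKₐ(H₂O) ≈ 15.7

N₂ > Br⁻ > OH⁻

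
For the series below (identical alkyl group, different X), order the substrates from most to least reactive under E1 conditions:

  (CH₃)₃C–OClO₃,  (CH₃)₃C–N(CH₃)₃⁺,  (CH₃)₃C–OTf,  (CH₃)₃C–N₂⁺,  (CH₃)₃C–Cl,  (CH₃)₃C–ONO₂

(CH₃)₃C–N₂⁺ > (CH₃)₃C–OTf > (CH₃)₃C–OClO₃ > (CH₃)₃C–Cl > (CH₃)₃C–ONO₂ > (CH₃)₃C–N(CH₃)₃⁺

Identical carbon frameworks mean the comparison reduces to leaving-group quality.
Leaving-group ability tracks the stability of the departed species; conjugate-acid pKₐ is the usual yardstick (lower pKₐ → better LG).
(CH₃)₃C–N₂⁺ loses N₂: no meaningful conjugate acid; N₂ departs as an exceptionally stable neutral molecule
(CH₃)₃C–OTf loses OTf⁻: pKₐ(CF₃SO₃H (triflic acid)) ≈ -14
(CH₃)₃C–OClO₃ loses ClO₄⁻: pKₐ(HClO₄) ≈ -10
(CH₃)₃C–Cl loses Cl⁻: pKₐ(HCl) ≈ -7
(CH₃)₃C–ONO₂ loses NO₃⁻: pKₐ(HNO₃) ≈ -1.3
(CH₃)₃C–N(CH₃)₃⁺ loses NR'₃: pKₐ(R'₃NH⁺) ≈ 10.7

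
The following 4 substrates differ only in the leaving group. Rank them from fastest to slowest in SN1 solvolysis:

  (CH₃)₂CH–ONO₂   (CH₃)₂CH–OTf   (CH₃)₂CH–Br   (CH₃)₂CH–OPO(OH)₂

(CH₃)₂CH–OTf > (CH₃)₂CH–Br > (CH₃)₂CH–ONO₂ > (CH₃)₂CH–OPO(OH)₂

Identical carbon frameworks mean the comparison reduces to leaving-group quality.
Rank by basicity of the departing species: weakest base leaves most easily.
(CH₃)₂CH–OTf loses OTf⁻: pKₐ(CF₃SO₃H (triflic acid)) ≈ -14
(CH₃)₂CH–Br loses Br⁻: pKₐ(HBr) ≈ -9
(CH₃)₂CH–ONO₂ loses NO₃⁻: pKₐ(HNO₃) ≈ -1.3
(CH₃)₂CH–OPO(OH)₂ loses H₂PO₄⁻: pKₐ(H₃PO₄) ≈ 2.1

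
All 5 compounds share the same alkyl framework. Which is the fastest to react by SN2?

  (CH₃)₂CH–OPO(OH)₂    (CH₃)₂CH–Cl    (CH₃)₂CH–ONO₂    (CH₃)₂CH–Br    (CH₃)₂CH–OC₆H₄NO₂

(CH₃)₂CH–Br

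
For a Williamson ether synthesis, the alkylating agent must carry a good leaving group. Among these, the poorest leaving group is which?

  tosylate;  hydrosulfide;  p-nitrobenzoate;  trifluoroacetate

hydrosulfide

Rank by basicity of the departing species: weakest base leaves most easily.
tosylate: pKₐ(p-CH₃C₆H₄SO₃H (TsOH)) ≈ -2.8
trifluoroacetate: pKₐ(CF₃COOH) ≈ 0.2
p-nitrobenzoate: pKₐ(p-nitrobenzoic acid) ≈ 3.4
hydrosulfide: pKₐ(H₂S) ≈ 7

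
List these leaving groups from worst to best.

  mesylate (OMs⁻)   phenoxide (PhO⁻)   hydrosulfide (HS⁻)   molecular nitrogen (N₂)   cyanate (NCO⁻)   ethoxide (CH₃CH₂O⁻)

molecular nitrogen (N₂): no meaningful conjugate acid; N₂ departs as an exceptionally stable neutral molecule
mesylate (OMs⁻): pKₐ(CH₃SO₃H (MsOH)) ≈ -1.9
cyanate (NCO⁻): pKₐ(HOCN) ≈ 3.5 — resonance between N and O
hydrosulfide (HS⁻): pKₐ(H₂S) ≈ 7 — larger and more polarisable than the oxygen analogue
phenoxide (PhO⁻): pKₐ(C₆H₅OH (phenol)) ≈ 10 — resonance into the ring helps, but still a poor LG
ethoxide (CH₃CH₂O⁻): pKₐ(CH₃CH₂OH) ≈ 16
The question asks for worst first, so the sequence is read in increasing leaving-group ability.

ethoxide (CH₃CH₂O⁻) < phenoxide (PhO⁻) < hydrosulfide (HS⁻) < cyanate (NCO⁻) < mesylate (OMs⁻) < molecular nitrogen (N₂)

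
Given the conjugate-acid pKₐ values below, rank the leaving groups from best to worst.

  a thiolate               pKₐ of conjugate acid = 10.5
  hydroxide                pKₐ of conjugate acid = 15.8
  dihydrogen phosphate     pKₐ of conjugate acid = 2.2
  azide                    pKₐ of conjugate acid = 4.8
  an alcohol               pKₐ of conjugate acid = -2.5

an alcohol > dihydrogen phosphate > azide > a thiolate > hydroxide

Lower conjugate-acid pKₐ ⇒ weaker base ⇒ better leaving group.
Sorting by the given values: an alcohol (-2.5), dihydrogen phosphate (2.2), azide (4.8), a thiolate (10.5), hydroxide (15.8).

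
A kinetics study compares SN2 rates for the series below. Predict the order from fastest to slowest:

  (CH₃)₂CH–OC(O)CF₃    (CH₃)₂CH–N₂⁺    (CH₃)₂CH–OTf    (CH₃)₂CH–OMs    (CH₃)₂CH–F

Identical carbon frameworks mean the comparison reduces to leaving-group quality.
The more stable X⁻ (or X) is on its own — i.e. the weaker a base it is — the better a leaving group it makes.
(CH₃)₂CH–N₂⁺ loses N₂: no meaningful conjugate acid; N₂ departs as an exceptionally stable neutral molecule
(CH₃)₂CH–OTf loses OTf⁻: pKₐ(CF₃SO₃H (triflic acid)) ≈ -14
(CH₃)₂CH–OMs loses OMs⁻: pKₐ(CH₃SO₃H (MsOH)) ≈ -1.9
(CH₃)₂CH–OC(O)CF₃ loses CF₃COO⁻: pKₐ(CF₃COOH) ≈ 0.2
(CH₃)₂CH–F loses F⁻: pKₐ(HF) ≈ 3.2

(CH₃)₂CH–N₂⁺ > (CH₃)₂CH–OTf > (CH₃)₂CH–OMs > (CH₃)₂CH–OC(O)CF₃ > (CH₃)₂CH–F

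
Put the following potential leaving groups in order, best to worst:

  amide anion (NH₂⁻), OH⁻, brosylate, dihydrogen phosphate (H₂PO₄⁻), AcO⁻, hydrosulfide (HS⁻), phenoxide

brosylate > dihydrogen phosphate (H₂PO₄⁻) > AcO⁻ > hydrosulfide (HS⁻) > phenoxide > OH⁻ > amide anion (NH₂⁻)

Leaving-group ability tracks the stability of the departed species; conjugate-acid pKₐ is the usual yardstick (lower pKₐ → better LG).
brosylate: pKₐ(p-BrC₆H₄SO₃H) ≈ -2.8 — arenesulfonate with a p-bromo substituent
dihydrogen phosphate (H₂PO₄⁻): pKₐ(H₃PO₄) ≈ 2.1
AcO⁻: pKₐ(CH₃COOH) ≈ 4.8
hydrosulfide (HS⁻): pKₐ(H₂S) ≈ 7 — larger and more polarisable than the oxygen analogue
phenoxide: pKₐ(C₆H₅OH (phenol)) ≈ 10 — resonance into the ring helps, but still a poor LG
OH⁻: pKₐ(H₂O) ≈ 15.7
amide anion (NH₂⁻): pKₐ(NH₃) ≈ 38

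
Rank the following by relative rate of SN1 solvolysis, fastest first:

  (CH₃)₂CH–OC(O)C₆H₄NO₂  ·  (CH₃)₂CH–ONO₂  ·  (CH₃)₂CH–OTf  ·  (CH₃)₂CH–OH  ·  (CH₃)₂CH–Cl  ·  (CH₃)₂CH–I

(CH₃)₂CH–OTf > (CH₃)₂CH–I > (CH₃)₂CH–Cl > (CH₃)₂CH–ONO₂ > (CH₃)₂CH–OC(O)C₆H₄NO₂ > (CH₃)₂CH–OH

The skeletons are identical, so relative rate is governed entirely by leaving-group ability.
A good leaving group is a weak base: the lower the pKₐ of its conjugate acid, the more readily it departs.
(CH₃)₂CH–OTf loses OTf⁻: pKₐ(CF₃SO₃H (triflic acid)) ≈ -14
(CH₃)₂CH–I loses I⁻: pKₐ(HI) ≈ -10
(CH₃)₂CH–Cl loses Cl⁻: pKₐ(HCl) ≈ -7
(CH₃)₂CH–ONO₂ loses NO₃⁻: pKₐ(HNO₃) ≈ -1.3
(CH₃)₂CH–OC(O)C₆H₄NO₂ loses p-O₂N–C₆H₄–COO⁻: pKₐ(p-nitrobenzoic acid) ≈ 3.4
(CH₃)₂CH–OH loses OH⁻: pKₐ(H₂O) ≈ 15.7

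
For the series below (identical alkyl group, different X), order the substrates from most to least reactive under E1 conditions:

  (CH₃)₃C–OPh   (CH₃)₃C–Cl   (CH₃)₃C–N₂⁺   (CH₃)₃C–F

Same R in every case — rank the leaving groups.
Leaving-group ability tracks the stability of the departed species; conjugate-acid pKₐ is the usual yardstick (lower pKₐ → better LG).
(CH₃)₃C–N₂⁺ loses N₂: no meaningful conjugate acid; N₂ departs as an exceptionally stable neutral molecule
(CH₃)₃C–Cl loses Cl⁻: pKₐ(HCl) ≈ -7
(CH₃)₃C–F loses F⁻: pKₐ(HF) ≈ 3.2
(CH₃)₃C–OPh loses PhO⁻: pKₐ(C₆H₅OH (phenol)) ≈ 10

(CH₃)₃C–N₂⁺ > (CH₃)₃C–Cl > (CH₃)₃C–F > (CH₃)₃C–OPh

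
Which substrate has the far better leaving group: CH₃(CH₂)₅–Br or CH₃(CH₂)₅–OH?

CH₃(CH₂)₅–Br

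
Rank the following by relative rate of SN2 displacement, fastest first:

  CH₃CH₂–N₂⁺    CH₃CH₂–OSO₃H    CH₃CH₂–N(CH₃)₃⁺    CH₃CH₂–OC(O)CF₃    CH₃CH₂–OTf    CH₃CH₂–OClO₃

CH₃CH₂–N₂⁺ > CH₃CH₂–OTf > CH₃CH₂–OClO₃ > CH₃CH₂–OSO₃H > CH₃CH₂–OC(O)CF₃ > CH₃CH₂–N(CH₃)₃⁺

The skeletons are identical, so relative rate is governed entirely by leaving-group ability.
Rank by basicity of the departing species: weakest base leaves most easily.
CH₃CH₂–N₂⁺ loses N₂: no meaningful conjugate acid; N₂ departs as an exceptionally stable neutral molecule
CH₃CH₂–OTf loses OTf⁻: pKₐ(CF₃SO₃H (triflic acid)) ≈ -14
CH₃CH₂–OClO₃ loses ClO₄⁻: pKₐ(HClO₄) ≈ -10
CH₃CH₂–OSO₃H loses HSO₄⁻: pKₐ(H₂SO₄) ≈ -3
CH₃CH₂–OC(O)CF₃ loses CF₃COO⁻: pKₐ(CF₃COOH) ≈ 0.2
CH₃CH₂–N(CH₃)₃⁺ loses NR'₃: pKₐ(R'₃NH⁺) ≈ 10.7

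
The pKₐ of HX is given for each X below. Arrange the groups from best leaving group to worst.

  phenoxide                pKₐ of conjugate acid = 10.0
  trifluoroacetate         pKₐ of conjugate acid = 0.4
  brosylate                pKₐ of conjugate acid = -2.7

Lower conjugate-acid pKₐ ⇒ weaker base ⇒ better leaving group.
Sorting by the given values: brosylate (-2.7), trifluoroacetate (0.4), phenoxide (10.0).

brosylate > trifluoroacetate > phenoxide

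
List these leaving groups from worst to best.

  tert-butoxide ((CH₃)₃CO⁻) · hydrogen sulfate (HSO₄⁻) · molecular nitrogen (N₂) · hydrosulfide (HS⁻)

A good leaving group is a weak base: the lower the pKₐ of its conjugate acid, the more readily it departs.
molecular nitrogen (N₂): no meaningful conjugate acid; N₂ departs as an exceptionally stable neutral molecule
hydrogen sulfate (HSO₄⁻): pKₐ(H₂SO₄) ≈ -3 — conjugate base of a strong mineral acid
hydrosulfide (HS⁻): pKₐ(H₂S) ≈ 7 — larger and more polarisable than the oxygen analogue
tert-butoxide ((CH₃)₃CO⁻): pKₐ(t-BuOH) ≈ 18 — bulky, strongly basic alkoxide
Reversing gives the worst-to-best order requested.

tert-butoxide ((CH₃)₃CO⁻) < hydrosulfide (HS⁻) < hydrogen sulfate (HSO₄⁻) < molecular nitrogen (N₂)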